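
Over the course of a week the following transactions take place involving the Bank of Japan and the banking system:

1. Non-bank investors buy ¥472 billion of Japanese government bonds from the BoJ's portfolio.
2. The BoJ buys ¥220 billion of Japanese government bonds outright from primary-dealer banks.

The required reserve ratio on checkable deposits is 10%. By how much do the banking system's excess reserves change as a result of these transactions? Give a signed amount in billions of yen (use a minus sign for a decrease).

Asset sale (to non-banks) ¥472 billion: reserves −¥472B, deposits −¥472B.
OMO purchase (from banks) ¥220 billion: reserves +¥220B, deposits 0.
Totals: Δreserves = −¥252B, Δdeposits = −¥472B.
Δrequired reserves = 10% × −¥472B = −¥47.2B.
Δexcess reserves = Δreserves − Δrequired = −¥252B − (−¥47.2B) = -¥204.8 billion.

-¥204.8 billion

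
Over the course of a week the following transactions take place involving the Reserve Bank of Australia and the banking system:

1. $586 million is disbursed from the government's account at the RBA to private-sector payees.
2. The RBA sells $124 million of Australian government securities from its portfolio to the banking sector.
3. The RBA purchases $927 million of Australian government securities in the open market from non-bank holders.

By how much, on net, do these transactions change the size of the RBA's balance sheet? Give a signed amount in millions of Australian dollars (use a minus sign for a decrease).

+$803 million

Government spending $586 million: only the composition of liabilities changes → 0.
OMO sale (to banks) $124 million: an RBA asset is shed → −$124M.
Asset purchase (from non-banks) $927 million: an RBA asset is acquired → +$927M.
Net: 0 − 124 + 927 = +$803 million.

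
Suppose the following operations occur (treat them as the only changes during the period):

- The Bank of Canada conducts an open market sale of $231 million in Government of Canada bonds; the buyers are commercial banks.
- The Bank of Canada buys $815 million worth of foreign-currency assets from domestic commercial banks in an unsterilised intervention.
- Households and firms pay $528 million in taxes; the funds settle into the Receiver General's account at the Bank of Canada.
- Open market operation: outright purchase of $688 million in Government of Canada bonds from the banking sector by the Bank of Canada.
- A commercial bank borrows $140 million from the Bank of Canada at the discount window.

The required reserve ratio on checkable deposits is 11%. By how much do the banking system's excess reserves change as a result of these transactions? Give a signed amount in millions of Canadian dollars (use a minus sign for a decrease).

+$942.08 million

OMO sale (to banks) $231 million: reserves −$231M, deposits 0.
FX purchase $815 million: reserves +$815M, deposits 0.
Government account inflow $528 million: reserves −$528M, deposits −$528M.
OMO purchase (from banks) $688 million: reserves +$688M, deposits 0.
Discount-window loan $140 million: reserves +$140M, deposits 0.
Totals: Δreserves = +$884M, Δdeposits = −$528M.
Δrequired reserves = 11% × −$528M = −$58.08M.
Δexcess reserves = Δreserves − Δrequired = +$884M − (−$58.08M) = +$942.08 million.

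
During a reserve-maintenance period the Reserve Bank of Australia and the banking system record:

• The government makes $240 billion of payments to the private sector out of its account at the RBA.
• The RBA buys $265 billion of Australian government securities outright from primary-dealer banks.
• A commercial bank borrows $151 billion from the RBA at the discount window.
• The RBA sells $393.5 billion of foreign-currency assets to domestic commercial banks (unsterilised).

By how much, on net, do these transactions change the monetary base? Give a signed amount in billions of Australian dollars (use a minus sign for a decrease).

Government spending $240 billion: a non-base liability converts back to reserves → +$240B.
OMO purchase (from banks) $265 billion: RBA balance sheet expands → +$265B.
Discount-window loan $151 billion: RBA balance sheet expands → +$151B.
FX sale $393.5 billion: RBA balance sheet contracts → −$393.5B.
Net: 240 + 265 + 151 − 393.5 = +$262.5 billion.

+$262.5 billion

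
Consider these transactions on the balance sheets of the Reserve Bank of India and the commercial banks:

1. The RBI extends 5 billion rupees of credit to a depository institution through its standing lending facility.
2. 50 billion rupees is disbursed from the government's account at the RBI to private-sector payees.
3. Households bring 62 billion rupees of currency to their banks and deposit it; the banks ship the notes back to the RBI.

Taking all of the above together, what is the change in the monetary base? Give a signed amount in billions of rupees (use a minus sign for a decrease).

+55 billion

Discount-window loan 5 billion rupees: RBI balance sheet expands → +5B.
Government spending 50 billion rupees: a non-base liability converts back to reserves → +50B.
Currency deposit 62 billion rupees: just a shift between currency and reserves — both are base money → 0.
Net: 5 + 50 + 0 = +55 billion.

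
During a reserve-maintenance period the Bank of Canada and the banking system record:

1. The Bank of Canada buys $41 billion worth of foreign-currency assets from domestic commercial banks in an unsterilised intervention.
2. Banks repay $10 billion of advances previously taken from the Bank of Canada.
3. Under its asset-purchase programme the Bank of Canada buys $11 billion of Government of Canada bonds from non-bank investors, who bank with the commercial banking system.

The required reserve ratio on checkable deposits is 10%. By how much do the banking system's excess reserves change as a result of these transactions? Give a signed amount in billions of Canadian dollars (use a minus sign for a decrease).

FX purchase $41 billion: reserves +$41B, deposits 0.
Discount-window repayment $10 billion: reserves −$10B, deposits 0.
Asset purchase (from non-banks) $11 billion: reserves +$11B, deposits +$11B.
Totals: Δreserves = +$42B, Δdeposits = +$11B.
Δrequired reserves = 10% × +$11B = +$1.1B.
Δexcess reserves = Δreserves − Δrequired = +$42B − (+$1.1B) = +$40.9 billion.

+$40.9 billion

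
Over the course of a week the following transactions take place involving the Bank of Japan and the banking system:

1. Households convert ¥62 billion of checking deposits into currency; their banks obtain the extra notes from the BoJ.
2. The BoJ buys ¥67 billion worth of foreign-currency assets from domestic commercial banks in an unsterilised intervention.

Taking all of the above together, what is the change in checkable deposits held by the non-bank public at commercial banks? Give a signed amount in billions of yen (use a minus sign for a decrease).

Currency withdrawal ¥62 billion: non-bank counterparties' bank balances fall → −¥62B.
FX purchase ¥67 billion: the counterparty is a bank, so public deposits are unchanged → 0.
Net: −62 + 0 = -¥62 billion.

-¥62 billion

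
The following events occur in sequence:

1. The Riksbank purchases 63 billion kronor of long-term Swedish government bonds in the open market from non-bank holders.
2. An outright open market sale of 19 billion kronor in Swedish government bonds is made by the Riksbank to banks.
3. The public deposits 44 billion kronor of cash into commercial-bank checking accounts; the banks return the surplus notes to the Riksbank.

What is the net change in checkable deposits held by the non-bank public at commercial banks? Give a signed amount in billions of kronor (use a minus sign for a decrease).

Asset purchase (from non-banks) 63 billion kronor: non-bank counterparties' bank balances rise → +63B.
OMO sale (to banks) 19 billion kronor: the counterparty is a bank, so public deposits are unchanged → 0.
Currency deposit 44 billion kronor: non-bank counterparties' bank balances rise → +44B.
Net: 63 + 0 + 44 = +107 billion.

+107 billion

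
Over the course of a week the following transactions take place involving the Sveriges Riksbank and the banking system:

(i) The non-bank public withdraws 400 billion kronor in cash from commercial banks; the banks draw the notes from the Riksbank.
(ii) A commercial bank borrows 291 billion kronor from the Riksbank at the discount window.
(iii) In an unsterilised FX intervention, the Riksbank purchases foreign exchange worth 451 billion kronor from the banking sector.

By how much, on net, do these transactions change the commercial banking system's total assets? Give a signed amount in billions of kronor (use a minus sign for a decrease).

-109 billion

Currency withdrawal 400 billion kronor: bank balance sheets shrink → −400B.
Discount-window loan 291 billion kronor: bank balance sheets expand → +291B.
FX purchase 451 billion kronor: just an asset swap on bank balance sheets → 0.
Net: −400 + 291 + 0 = -109 billion.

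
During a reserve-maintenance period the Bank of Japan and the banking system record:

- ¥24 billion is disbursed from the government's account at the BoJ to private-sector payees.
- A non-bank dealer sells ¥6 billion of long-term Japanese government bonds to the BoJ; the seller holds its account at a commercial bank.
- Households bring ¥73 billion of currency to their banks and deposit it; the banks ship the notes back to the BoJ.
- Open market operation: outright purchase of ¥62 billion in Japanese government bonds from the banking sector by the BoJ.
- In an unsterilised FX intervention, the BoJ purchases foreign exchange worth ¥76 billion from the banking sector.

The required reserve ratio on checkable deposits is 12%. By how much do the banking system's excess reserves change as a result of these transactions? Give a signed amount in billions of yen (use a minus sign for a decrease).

Government spending ¥24 billion: reserves +¥24B, deposits +¥24B.
Asset purchase (from non-banks) ¥6 billion: reserves +¥6B, deposits +¥6B.
Currency deposit ¥73 billion: reserves +¥73B, deposits +¥73B.
OMO purchase (from banks) ¥62 billion: reserves +¥62B, deposits 0.
FX purchase ¥76 billion: reserves +¥76B, deposits 0.
Totals: Δreserves = +¥241B, Δdeposits = +¥103B.
Δrequired reserves = 12% × +¥103B = +¥12.36B.
Δexcess reserves = Δreserves − Δrequired = +¥241B − (+¥12.36B) = +¥228.64 billion.

+¥228.64 billion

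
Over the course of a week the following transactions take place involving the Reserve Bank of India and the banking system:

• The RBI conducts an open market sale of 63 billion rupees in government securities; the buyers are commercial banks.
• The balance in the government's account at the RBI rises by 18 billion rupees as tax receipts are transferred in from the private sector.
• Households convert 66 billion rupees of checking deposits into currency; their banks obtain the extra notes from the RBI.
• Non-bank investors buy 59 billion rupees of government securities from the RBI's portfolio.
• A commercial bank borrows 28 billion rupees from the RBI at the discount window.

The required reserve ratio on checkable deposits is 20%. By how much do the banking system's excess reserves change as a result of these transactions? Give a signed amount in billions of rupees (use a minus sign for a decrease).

-149.4 billion

OMO sale (to banks) 63 billion rupees: reserves −63B, deposits 0.
Government account inflow 18 billion rupees: reserves −18B, deposits −18B.
Currency withdrawal 66 billion rupees: reserves −66B, deposits −66B.
Asset sale (to non-banks) 59 billion rupees: reserves −59B, deposits −59B.
Discount-window loan 28 billion rupees: reserves +28B, deposits 0.
Totals: Δreserves = −178B, Δdeposits = −143B.
Δrequired reserves = 20% × −143B = −28.6B.
Δexcess reserves = Δreserves − Δrequired = −178B − (−28.6B) = -149.4 billion.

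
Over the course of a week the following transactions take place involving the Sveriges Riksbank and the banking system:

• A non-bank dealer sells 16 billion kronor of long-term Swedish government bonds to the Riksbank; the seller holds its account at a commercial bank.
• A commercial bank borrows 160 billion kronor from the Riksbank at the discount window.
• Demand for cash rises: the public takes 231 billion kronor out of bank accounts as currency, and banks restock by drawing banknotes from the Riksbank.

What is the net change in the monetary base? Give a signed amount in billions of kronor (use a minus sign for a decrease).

+176 billion

Asset purchase (from non-banks) 16 billion kronor: Riksbank balance sheet expands → +16B.
Discount-window loan 160 billion kronor: Riksbank balance sheet expands → +160B.
Currency withdrawal 231 billion kronor: just a shift between currency and reserves — both are base money → 0.
Net: 16 + 160 + 0 = +176 billion.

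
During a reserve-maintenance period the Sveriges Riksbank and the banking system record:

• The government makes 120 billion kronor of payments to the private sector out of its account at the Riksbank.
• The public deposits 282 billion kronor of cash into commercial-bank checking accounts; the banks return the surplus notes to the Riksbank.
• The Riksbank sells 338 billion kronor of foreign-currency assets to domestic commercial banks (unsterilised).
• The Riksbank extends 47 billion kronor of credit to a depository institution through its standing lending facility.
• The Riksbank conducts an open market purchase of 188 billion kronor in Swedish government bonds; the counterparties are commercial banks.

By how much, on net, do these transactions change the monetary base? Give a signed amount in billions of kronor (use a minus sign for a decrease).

Riksbank balance sheet:
  Assets:      Securities +188B, Loans to banks +47B, Foreign assets −338B
  Liabilities: Bank reserves +299B, Currency in circulation −282B, Government deposits −120B
Commercial banking system:
  Assets:      Reserves at CB +299B, Securities −188B, Foreign assets +338B
  Liabilities: Checkable deposits +402B, Borrowings from CB +47B
Monetary base = currency + reserves: −282B + (+299B) = +17 billion.

+17 billion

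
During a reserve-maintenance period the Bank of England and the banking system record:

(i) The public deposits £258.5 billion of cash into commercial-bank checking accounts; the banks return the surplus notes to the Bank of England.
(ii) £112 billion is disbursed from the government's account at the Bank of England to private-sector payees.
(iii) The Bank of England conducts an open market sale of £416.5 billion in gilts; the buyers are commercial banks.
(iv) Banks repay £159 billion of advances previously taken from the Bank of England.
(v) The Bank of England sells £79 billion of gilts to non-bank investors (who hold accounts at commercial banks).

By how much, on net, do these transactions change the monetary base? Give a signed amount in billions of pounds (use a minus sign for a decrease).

Currency deposit £258.5 billion: just a shift between currency and reserves — both are base money → 0.
Government spending £112 billion: a non-base liability converts back to reserves → +£112B.
OMO sale (to banks) £416.5 billion: Bank of England balance sheet contracts → −£416.5B.
Discount-window repayment £159 billion: Bank of England balance sheet contracts → −£159B.
Asset sale (to non-banks) £79 billion: Bank of England balance sheet contracts → −£79B.
Net: 0 + 112 − 416.5 − 159 − 79 = -£542.5 billion.

-£542.5 billion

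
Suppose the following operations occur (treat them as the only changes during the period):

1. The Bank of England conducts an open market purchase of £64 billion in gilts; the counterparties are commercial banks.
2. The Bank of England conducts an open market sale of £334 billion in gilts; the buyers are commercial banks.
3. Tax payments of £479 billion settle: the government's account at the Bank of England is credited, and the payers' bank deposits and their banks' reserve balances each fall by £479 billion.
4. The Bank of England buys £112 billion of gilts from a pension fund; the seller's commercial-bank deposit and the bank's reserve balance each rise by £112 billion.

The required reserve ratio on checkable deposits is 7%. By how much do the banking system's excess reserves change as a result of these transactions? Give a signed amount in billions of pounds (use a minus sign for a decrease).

OMO purchase (from banks) £64 billion: reserves +£64B, deposits 0.
OMO sale (to banks) £334 billion: reserves −£334B, deposits 0.
Government account inflow £479 billion: reserves −£479B, deposits −£479B.
Asset purchase (from non-banks) £112 billion: reserves +£112B, deposits +£112B.
Totals: Δreserves = −£637B, Δdeposits = −£367B.
Δrequired reserves = 7% × −£367B = −£25.69B.
Δexcess reserves = Δreserves − Δrequired = −£637B − (−£25.69B) = -£611.31 billion.

-£611.31 billion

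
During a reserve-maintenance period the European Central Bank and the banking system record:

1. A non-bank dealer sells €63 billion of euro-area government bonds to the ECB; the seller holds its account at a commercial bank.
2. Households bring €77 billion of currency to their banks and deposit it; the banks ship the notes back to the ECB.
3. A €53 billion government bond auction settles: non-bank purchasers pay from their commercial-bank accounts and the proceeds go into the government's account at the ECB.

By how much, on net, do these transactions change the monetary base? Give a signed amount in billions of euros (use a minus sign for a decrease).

Asset purchase (from non-banks) €63 billion: ECB balance sheet expands → +€63B.
Currency deposit €77 billion: just a shift between currency and reserves — both are base money → 0.
Government account inflow €53 billion: reserves shift to a non-base liability → −€53B.
Net: 63 + 0 − 53 = +€10 billion.

+€10 billion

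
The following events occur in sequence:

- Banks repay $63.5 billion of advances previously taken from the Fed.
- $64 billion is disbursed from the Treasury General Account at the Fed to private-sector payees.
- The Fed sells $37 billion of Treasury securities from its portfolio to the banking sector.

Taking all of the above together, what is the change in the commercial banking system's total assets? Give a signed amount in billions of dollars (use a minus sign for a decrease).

Fed balance sheet:
  Assets:      Securities −$37B, Loans to banks −$63.5B
  Liabilities: Bank reserves −$36.5B, Government deposits −$64B
Commercial banking system:
  Assets:      Reserves at CB −$36.5B, Securities +$37B
  Liabilities: Checkable deposits +$64B, Borrowings from CB −$63.5B
Change in total bank assets = +$0.5 billion.

+$0.5 billion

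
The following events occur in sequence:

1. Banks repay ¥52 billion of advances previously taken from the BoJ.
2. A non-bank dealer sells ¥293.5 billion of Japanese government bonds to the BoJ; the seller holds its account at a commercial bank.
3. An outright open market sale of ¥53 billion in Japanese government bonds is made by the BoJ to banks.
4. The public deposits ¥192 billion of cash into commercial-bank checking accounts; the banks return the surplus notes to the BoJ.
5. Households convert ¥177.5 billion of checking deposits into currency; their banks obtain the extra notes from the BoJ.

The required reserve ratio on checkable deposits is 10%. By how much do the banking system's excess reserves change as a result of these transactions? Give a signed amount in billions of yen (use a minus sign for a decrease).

+¥172.2 billion

Discount-window repayment ¥52 billion: reserves −¥52B, deposits 0.
Asset purchase (from non-banks) ¥293.5 billion: reserves +¥293.5B, deposits +¥293.5B.
OMO sale (to banks) ¥53 billion: reserves −¥53B, deposits 0.
Currency deposit ¥192 billion: reserves +¥192B, deposits +¥192B.
Currency withdrawal ¥177.5 billion: reserves −¥177.5B, deposits −¥177.5B.
Totals: Δreserves = +¥203B, Δdeposits = +¥308B.
Δrequired reserves = 10% × +¥308B = +¥30.8B.
Δexcess reserves = Δreserves − Δrequired = +¥203B − (+¥30.8B) = +¥172.2 billion.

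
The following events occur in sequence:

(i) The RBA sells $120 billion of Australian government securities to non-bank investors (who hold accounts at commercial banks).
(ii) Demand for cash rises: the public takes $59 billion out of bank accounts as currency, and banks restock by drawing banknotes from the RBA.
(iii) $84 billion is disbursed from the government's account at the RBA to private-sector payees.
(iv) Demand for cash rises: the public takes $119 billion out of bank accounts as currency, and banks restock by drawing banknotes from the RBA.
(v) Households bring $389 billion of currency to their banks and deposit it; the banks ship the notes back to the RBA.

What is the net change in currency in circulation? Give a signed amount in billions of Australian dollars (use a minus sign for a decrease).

-$211 billion

RBA balance sheet:
  Assets:      Securities −$120B
  Liabilities: Bank reserves +$175B, Currency in circulation −$211B, Government deposits −$84B
So the change in currency in circulation is -$211 billion.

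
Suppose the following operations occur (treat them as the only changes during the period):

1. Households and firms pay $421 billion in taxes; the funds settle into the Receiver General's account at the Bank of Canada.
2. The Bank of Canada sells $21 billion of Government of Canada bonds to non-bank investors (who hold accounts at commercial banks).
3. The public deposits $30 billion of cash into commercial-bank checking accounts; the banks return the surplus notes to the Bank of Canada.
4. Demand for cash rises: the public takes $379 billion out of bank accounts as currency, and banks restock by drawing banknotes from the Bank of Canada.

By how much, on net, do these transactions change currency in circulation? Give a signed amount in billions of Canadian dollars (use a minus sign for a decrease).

Government account inflow $421 billion: no currency enters or leaves circulation → 0.
Asset sale (to non-banks) $21 billion: no currency enters or leaves circulation → 0.
Currency deposit $30 billion: notes return to the central bank → −$30B.
Currency withdrawal $379 billion: notes leave the central bank → +$379B.
Net: 0 + 0 − 30 + 379 = +$349 billion.

+$349 billion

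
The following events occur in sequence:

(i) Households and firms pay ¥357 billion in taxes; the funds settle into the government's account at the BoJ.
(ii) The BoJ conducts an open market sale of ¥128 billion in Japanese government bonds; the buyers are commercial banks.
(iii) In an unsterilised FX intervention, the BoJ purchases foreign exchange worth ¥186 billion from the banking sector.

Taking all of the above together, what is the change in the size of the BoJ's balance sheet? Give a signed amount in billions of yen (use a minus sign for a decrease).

+¥58 billion

BoJ balance sheet:
  Assets:      Securities −¥128B, Foreign assets +¥186B
  Liabilities: Bank reserves −¥299B, Government deposits +¥357B
Commercial banking system:
  Assets:      Reserves at CB −¥299B, Securities +¥128B, Foreign assets −¥186B
  Liabilities: Checkable deposits −¥357B
Change in total BoJ assets = +¥58 billion.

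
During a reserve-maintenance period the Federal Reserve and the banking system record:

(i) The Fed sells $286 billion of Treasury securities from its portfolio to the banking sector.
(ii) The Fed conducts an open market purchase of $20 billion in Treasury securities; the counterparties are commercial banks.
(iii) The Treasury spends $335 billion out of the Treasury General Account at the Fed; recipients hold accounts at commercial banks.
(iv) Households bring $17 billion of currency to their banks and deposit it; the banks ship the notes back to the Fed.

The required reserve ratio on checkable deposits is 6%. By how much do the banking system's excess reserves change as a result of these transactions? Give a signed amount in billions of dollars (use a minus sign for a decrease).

+$64.88 billion

OMO sale (to banks) $286 billion: reserves −$286B, deposits 0.
OMO purchase (from banks) $20 billion: reserves +$20B, deposits 0.
Government spending $335 billion: reserves +$335B, deposits +$335B.
Currency deposit $17 billion: reserves +$17B, deposits +$17B.
Totals: Δreserves = +$86B, Δdeposits = +$352B.
Δrequired reserves = 6% × +$352B = +$21.12B.
Δexcess reserves = Δreserves − Δrequired = +$86B − (+$21.12B) = +$64.88 billion.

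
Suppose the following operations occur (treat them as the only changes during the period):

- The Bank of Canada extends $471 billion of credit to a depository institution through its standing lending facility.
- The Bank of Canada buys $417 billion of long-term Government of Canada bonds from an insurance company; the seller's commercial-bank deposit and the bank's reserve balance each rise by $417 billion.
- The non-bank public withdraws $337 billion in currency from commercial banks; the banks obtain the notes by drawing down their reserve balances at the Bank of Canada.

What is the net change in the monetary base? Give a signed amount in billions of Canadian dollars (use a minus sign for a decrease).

Bank of Canada balance sheet:
  Assets:      Securities +$417B, Loans to banks +$471B
  Liabilities: Bank reserves +$551B, Currency in circulation +$337B
Commercial banking system:
  Assets:      Reserves at CB +$551B
  Liabilities: Checkable deposits +$80B, Borrowings from CB +$471B
Monetary base = currency + reserves: +$337B + (+$551B) = +$888 billion.

+$888 billion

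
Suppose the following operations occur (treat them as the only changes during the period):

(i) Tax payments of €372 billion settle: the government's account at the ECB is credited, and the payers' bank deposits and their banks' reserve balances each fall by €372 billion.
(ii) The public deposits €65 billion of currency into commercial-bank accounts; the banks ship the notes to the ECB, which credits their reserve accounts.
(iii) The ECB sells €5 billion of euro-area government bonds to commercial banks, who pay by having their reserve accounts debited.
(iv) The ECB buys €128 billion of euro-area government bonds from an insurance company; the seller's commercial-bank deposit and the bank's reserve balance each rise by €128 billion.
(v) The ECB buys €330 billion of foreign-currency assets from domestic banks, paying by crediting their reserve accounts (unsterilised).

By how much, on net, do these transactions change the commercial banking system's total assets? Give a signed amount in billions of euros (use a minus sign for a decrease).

ECB balance sheet:
  Assets:      Securities +€123B, Foreign assets +€330B
  Liabilities: Bank reserves +€146B, Currency in circulation −€65B, Government deposits +€372B
Commercial banking system:
  Assets:      Reserves at CB +€146B, Securities +€5B, Foreign assets −€330B
  Liabilities: Checkable deposits −€179B
Change in total bank assets = -€179 billion.

-€179 billion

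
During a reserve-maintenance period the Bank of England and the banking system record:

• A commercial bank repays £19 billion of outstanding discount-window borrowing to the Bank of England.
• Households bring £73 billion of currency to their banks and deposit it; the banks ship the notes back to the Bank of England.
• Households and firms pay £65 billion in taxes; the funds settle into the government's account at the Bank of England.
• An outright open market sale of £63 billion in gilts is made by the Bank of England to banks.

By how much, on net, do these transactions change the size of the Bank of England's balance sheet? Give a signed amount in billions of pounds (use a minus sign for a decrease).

Discount-window repayment £19 billion: a Bank of England asset is shed → −£19B.
Currency deposit £73 billion: only the composition of liabilities changes → 0.
Government account inflow £65 billion: only the composition of liabilities changes → 0.
OMO sale (to banks) £63 billion: a Bank of England asset is shed → −£63B.
Net: −19 + 0 + 0 − 63 = -£82 billion.

-£82 billion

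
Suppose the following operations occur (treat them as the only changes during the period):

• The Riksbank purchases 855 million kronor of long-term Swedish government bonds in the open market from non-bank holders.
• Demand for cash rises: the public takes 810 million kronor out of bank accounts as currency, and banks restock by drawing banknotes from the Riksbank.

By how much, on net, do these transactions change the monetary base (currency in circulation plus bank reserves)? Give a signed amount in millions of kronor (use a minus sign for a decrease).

+855 million

Asset purchase (from non-banks) 855 million kronor: Riksbank balance sheet expands → +855M.
Currency withdrawal 810 million kronor: just a shift between currency and reserves — both are base money → 0.
Net: 855 + 0 = +855 million.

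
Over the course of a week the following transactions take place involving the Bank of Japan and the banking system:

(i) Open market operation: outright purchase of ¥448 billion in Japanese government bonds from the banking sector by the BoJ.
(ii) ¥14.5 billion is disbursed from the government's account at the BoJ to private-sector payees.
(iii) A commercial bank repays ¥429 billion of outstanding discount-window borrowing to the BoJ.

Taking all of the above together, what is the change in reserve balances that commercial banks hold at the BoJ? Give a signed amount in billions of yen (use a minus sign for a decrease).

+¥33.5 billion

BoJ balance sheet:
  Assets:      Securities +¥448B, Loans to banks −¥429B
  Liabilities: Bank reserves +¥33.5B, Government deposits −¥14.5B
Commercial banking system:
  Assets:      Reserves at CB +¥33.5B, Securities −¥448B
  Liabilities: Checkable deposits +¥14.5B, Borrowings from CB −¥429B
So the change in reserve balances that commercial banks hold at the BoJ is +¥33.5 billion.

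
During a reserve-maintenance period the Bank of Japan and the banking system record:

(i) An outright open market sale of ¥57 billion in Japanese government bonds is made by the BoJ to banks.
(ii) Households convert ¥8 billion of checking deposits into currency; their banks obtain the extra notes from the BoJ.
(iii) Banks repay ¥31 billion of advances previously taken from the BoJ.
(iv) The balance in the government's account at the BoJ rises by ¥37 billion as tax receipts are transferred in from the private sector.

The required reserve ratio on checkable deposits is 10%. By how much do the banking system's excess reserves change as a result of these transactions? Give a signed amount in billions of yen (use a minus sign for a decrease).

OMO sale (to banks) ¥57 billion: reserves −¥57B, deposits 0.
Currency withdrawal ¥8 billion: reserves −¥8B, deposits −¥8B.
Discount-window repayment ¥31 billion: reserves −¥31B, deposits 0.
Government account inflow ¥37 billion: reserves −¥37B, deposits −¥37B.
Totals: Δreserves = −¥133B, Δdeposits = −¥45B.
Δrequired reserves = 10% × −¥45B = −¥4.5B.
Δexcess reserves = Δreserves − Δrequired = −¥133B − (−¥4.5B) = -¥128.5 billion.

-¥128.5 billion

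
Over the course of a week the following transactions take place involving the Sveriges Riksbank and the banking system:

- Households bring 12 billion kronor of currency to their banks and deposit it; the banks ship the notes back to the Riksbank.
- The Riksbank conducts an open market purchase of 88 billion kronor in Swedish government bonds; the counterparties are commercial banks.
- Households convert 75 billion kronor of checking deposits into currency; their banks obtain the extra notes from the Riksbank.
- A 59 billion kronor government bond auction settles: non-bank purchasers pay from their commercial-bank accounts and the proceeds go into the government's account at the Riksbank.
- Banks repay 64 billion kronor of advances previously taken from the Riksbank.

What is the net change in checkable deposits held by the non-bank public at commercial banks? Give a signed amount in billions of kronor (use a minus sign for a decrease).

-122 billion

Currency deposit 12 billion kronor: non-bank counterparties' bank balances rise → +12B.
OMO purchase (from banks) 88 billion kronor: the counterparty is a bank, so public deposits are unchanged → 0.
Currency withdrawal 75 billion kronor: non-bank counterparties' bank balances fall → −75B.
Government account inflow 59 billion kronor: non-bank counterparties' bank balances fall → −59B.
Discount-window repayment 64 billion kronor: the counterparty is a bank, so public deposits are unchanged → 0.
Net: 12 + 0 − 75 − 59 + 0 = -122 billion.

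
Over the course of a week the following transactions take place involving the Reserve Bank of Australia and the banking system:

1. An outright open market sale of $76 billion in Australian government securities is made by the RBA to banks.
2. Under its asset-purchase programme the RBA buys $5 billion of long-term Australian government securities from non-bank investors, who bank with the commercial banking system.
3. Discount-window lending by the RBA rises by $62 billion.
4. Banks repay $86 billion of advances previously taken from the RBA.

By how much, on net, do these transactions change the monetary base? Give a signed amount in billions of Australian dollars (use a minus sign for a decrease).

OMO sale (to banks) $76 billion: RBA balance sheet contracts → −$76B.
Asset purchase (from non-banks) $5 billion: RBA balance sheet expands → +$5B.
Discount-window loan $62 billion: RBA balance sheet expands → +$62B.
Discount-window repayment $86 billion: RBA balance sheet contracts → −$86B.
Net: −76 + 5 + 62 − 86 = -$95 billion.

-$95 billion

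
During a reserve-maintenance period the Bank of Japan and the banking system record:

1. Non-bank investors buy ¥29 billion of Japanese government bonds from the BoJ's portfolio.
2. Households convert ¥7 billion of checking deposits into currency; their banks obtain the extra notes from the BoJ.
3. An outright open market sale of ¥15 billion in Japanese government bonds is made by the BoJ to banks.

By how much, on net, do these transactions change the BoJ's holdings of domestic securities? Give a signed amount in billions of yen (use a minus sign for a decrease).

-¥44 billion

BoJ balance sheet:
  Assets:      Securities −¥44B
  Liabilities: Bank reserves −¥51B, Currency in circulation +¥7B
Commercial banking system:
  Assets:      Reserves at CB −¥51B, Securities +¥15B
  Liabilities: Checkable deposits −¥36B
So the change in the BoJ's holdings of domestic securities is -¥44 billion.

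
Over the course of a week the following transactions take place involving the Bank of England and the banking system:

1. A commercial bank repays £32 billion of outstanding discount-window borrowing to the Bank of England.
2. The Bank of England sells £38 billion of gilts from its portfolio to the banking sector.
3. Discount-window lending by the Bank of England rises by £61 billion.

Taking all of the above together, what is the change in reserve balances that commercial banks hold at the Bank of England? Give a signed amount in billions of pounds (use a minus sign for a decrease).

-£9 billion

Bank of England balance sheet:
  Assets:      Securities −£38B, Loans to banks +£29B
  Liabilities: Bank reserves −£9B
Commercial banking system:
  Assets:      Reserves at CB −£9B, Securities +£38B
  Liabilities: Borrowings from CB +£29B
So the change in reserve balances that commercial banks hold at the Bank of England is -£9 billion.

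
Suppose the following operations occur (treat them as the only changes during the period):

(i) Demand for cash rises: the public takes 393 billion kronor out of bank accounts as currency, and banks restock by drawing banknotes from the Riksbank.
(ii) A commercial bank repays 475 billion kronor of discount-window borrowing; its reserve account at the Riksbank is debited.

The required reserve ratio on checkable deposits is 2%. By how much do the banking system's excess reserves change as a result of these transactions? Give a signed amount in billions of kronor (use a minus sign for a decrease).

-860.14 billion

Currency withdrawal 393 billion kronor: reserves −393B, deposits −393B.
Discount-window repayment 475 billion kronor: reserves −475B, deposits 0.
Totals: Δreserves = −868B, Δdeposits = −393B.
Δrequired reserves = 2% × −393B = −7.86B.
Δexcess reserves = Δreserves − Δrequired = −868B − (−7.86B) = -860.14 billion.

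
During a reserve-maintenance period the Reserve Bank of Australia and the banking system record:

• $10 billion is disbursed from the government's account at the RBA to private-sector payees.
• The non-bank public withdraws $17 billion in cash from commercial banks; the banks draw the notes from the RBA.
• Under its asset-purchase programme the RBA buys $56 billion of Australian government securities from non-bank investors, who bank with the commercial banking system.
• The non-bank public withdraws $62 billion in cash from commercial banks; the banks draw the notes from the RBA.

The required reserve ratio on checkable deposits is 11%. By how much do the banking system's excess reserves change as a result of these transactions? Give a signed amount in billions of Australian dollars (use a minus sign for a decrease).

Government spending $10 billion: reserves +$10B, deposits +$10B.
Currency withdrawal $17 billion: reserves −$17B, deposits −$17B.
Asset purchase (from non-banks) $56 billion: reserves +$56B, deposits +$56B.
Currency withdrawal $62 billion: reserves −$62B, deposits −$62B.
Totals: Δreserves = −$13B, Δdeposits = −$13B.
Δrequired reserves = 11% × −$13B = −$1.43B.
Δexcess reserves = Δreserves − Δrequired = −$13B − (−$1.43B) = -$11.57 billion.

-$11.57 billion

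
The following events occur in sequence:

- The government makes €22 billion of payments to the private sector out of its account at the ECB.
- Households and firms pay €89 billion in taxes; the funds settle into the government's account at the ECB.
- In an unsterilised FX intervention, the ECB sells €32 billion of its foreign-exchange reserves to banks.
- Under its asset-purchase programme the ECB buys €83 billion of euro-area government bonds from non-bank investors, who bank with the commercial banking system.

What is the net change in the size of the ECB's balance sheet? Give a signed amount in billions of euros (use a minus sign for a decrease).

+€51 billion

ECB balance sheet:
  Assets:      Securities +€83B, Foreign assets −€32B
  Liabilities: Bank reserves −€16B, Government deposits +€67B
Change in total ECB assets = +€51 billion.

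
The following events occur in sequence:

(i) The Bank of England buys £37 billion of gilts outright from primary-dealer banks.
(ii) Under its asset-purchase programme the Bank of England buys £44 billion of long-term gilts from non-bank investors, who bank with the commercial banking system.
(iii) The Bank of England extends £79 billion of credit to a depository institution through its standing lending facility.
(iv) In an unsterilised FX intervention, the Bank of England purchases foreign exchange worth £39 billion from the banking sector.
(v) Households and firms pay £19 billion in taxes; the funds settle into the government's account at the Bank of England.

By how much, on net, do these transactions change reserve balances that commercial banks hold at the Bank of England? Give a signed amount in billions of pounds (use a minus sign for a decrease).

+£180 billion

Bank of England balance sheet:
  Assets:      Securities +£81B, Loans to banks +£79B, Foreign assets +£39B
  Liabilities: Bank reserves +£180B, Government deposits +£19B
Commercial banking system:
  Assets:      Reserves at CB +£180B, Securities −£37B, Foreign assets −£39B
  Liabilities: Checkable deposits +£25B, Borrowings from CB +£79B
So the change in reserve balances that commercial banks hold at the Bank of England is +£180 billion.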